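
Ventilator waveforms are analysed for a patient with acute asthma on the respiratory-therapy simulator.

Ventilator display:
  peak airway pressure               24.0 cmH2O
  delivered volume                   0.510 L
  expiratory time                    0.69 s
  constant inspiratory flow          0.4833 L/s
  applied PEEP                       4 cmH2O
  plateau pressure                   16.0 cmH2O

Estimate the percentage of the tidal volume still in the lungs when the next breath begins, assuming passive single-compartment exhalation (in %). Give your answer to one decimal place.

R = (PIP − Pplat)/V̇ = (24.0 − 16.0) / 0.4833 = 8.0/0.4833 = 16.553 cmH2O·s/L.
C = Vt/(Pplat − PEEP) = 510.0 / (16.0 − 4) = 510.0/12.0 = 42.5 mL/cmH2O.
τ = R × C = 16.553 × 0.0425 L/cmH2O = 0.7035 s.
Fraction remaining at end-expiration = e^(−Te/τ) = e^(−0.69/0.7035) = 0.375 → 37.5%.

37.5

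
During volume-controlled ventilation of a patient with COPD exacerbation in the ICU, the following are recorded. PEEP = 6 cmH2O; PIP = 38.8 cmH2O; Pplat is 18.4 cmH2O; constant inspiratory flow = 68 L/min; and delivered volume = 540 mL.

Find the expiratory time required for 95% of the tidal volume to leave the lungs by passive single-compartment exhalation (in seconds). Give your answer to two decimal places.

Flow: 68 L/min ÷ 60 = 1.1333 L/s.
R = (PIP − Pplat)/V̇ = (38.8 − 18.4) / 1.1333 = 20.4/1.1333 = 18.001 cmH2O·s/L.
C = Vt/(Pplat − PEEP) = 540.0 / (18.4 − 6) = 540.0/12.4 = 43.548 mL/cmH2O.
τ = R × C = 18.001 × 0.04355 L/cmH2O = 0.7839 s.
t = −τ·ln(1 − 0.95) = −0.7839·ln(0.05) = 2.348 s.

2.35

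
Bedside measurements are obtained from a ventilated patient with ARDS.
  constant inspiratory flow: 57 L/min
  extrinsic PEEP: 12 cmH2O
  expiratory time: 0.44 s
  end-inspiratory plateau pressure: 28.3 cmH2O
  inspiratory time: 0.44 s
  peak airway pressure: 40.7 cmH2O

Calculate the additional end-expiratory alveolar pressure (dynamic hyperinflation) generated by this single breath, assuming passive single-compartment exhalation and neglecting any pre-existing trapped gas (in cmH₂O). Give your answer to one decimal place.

4.4

Flow: 57 L/min ÷ 60 = 0.95 L/s.
Vt = flow × Ti = 0.95 L/s × 0.44 s × 1000 mL/L = 418.0 mL.
R = (PIP − Pplat)/V̇ = (40.7 − 28.3) / 0.95 = 12.4/0.95 = 13.053 cmH2O·s/L.
C = Vt/(Pplat − PEEP) = 418.0 / (28.3 − 12) = 418.0/16.3 = 25.644 mL/cmH2O.
τ = R × C = 13.053 × 0.02564 L/cmH2O = 0.3347 s.
Fraction remaining = e^(−Te/τ) = e^(−0.44/0.3347) = 0.2686; trapped volume = 418.0 × 0.2686 = 112.27 mL.
Additional alveolar pressure from trapping ≈ V_trapped / C = 112.27 / 25.644 = 4.378 cmH2O.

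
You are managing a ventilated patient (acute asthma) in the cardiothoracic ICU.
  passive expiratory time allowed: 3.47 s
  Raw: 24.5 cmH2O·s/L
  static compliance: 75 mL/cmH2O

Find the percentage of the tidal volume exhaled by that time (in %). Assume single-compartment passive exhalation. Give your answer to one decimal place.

84.9

τ = R × C = 24.5 × 75 mL/cmH2O = 24.5 × 0.075 L/cmH2O = 1.838 s.
Passive exhalation: V(t)/V₀ = e^(−t/τ) = e^(−3.47/1.838) = 0.1514.
Fraction exhaled = 1 − 0.1514 = 0.8486 → 84.86%.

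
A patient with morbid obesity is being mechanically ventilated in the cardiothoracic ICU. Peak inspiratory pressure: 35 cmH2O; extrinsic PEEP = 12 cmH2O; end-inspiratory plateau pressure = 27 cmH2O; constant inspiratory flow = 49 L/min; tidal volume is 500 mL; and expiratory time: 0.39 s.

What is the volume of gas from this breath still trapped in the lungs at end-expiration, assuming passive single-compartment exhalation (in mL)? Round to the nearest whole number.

151

Flow: 49 L/min ÷ 60 = 0.8167 L/s.
R = (PIP − Pplat)/V̇ = (35 − 27) / 0.8167 = 8.0/0.8167 = 9.796 cmH2O·s/L.
C = Vt/(Pplat − PEEP) = 500.0 / (27 − 12) = 500.0/15.0 = 33.333 mL/cmH2O.
τ = R × C = 9.796 × 0.03333 L/cmH2O = 0.3265 s.
Fraction remaining = e^(−Te/τ) = e^(−0.39/0.3265) = 0.3029.
Trapped volume = 500.0 × 0.3029 = 151.45 mL.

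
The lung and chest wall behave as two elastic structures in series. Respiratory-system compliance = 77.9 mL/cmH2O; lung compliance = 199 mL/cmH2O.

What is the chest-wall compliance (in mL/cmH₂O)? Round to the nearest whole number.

128

1/Ccw = 1/Crs − 1/CL.
1/Ccw = 1/77.9 − 1/199 = 0.007812.
Ccw = 128.01 mL/cmH2O.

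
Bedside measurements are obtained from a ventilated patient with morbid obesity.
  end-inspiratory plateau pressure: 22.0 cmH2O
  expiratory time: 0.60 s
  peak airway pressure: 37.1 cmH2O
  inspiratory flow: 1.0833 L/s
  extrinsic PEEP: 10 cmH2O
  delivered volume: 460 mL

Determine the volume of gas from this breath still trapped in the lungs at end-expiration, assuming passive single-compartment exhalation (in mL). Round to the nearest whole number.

150

R = (PIP − Pplat)/V̇ = (37.1 − 22.0) / 1.0833 = 15.1/1.0833 = 13.939 cmH2O·s/L.
C = Vt/(Pplat − PEEP) = 460.0 / (22.0 − 10) = 460.0/12.0 = 38.333 mL/cmH2O.
τ = R × C = 13.939 × 0.03833 L/cmH2O = 0.5343 s.
Fraction remaining = e^(−Te/τ) = e^(−0.60/0.5343) = 0.3253.
Trapped volume = 460.0 × 0.3253 = 149.64 mL.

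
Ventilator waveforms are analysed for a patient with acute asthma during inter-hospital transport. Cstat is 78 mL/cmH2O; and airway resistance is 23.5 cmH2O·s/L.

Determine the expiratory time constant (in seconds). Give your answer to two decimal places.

τ = R × C = 23.5 × 78 mL/cmH2O = 23.5 × 0.078 L/cmH2O = 1.833 s.

1.83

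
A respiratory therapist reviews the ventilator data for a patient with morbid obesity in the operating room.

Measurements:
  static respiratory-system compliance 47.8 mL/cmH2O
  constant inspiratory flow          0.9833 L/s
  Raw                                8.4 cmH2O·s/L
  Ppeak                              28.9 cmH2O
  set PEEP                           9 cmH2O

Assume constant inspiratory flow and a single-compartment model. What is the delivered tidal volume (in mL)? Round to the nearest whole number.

556

Equation of motion (constant flow): PIP = Vt/C + R·V̇ + PEEP.
Vt/C = PIP − R·V̇ − PEEP = 28.9 − 8.26 − 9 = 11.64 cmH2O.
Vt = C × 11.64 = 47.8 × 11.64 = 556.39 mL.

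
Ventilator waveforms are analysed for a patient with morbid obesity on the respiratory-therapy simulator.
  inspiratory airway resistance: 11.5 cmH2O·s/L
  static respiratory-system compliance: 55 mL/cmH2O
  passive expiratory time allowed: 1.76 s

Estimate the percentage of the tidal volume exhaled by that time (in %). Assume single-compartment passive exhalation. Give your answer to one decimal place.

93.8

τ = R × C = 11.5 × 55 mL/cmH2O = 11.5 × 0.055 L/cmH2O = 0.6325 s.
Passive exhalation: V(t)/V₀ = e^(−t/τ) = e^(−1.76/0.6325) = 0.06188.
Fraction exhaled = 1 − 0.06188 = 0.9381 → 93.81%.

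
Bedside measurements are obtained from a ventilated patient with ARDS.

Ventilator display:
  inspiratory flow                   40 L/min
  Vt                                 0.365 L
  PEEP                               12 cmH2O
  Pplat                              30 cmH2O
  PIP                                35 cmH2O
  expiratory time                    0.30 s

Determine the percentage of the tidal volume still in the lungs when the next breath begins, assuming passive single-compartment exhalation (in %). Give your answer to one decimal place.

Flow: 40 L/min ÷ 60 = 0.6667 L/s.
R = (PIP − Pplat)/V̇ = (35 − 30) / 0.6667 = 5.0/0.6667 = 7.5 cmH2O·s/L.
C = Vt/(Pplat − PEEP) = 365.0 / (30 − 12) = 365.0/18.0 = 20.278 mL/cmH2O.
τ = R × C = 7.5 × 0.02028 L/cmH2O = 0.1521 s.
Fraction remaining at end-expiration = e^(−Te/τ) = e^(−0.30/0.1521) = 0.1391 → 13.91%.

13.9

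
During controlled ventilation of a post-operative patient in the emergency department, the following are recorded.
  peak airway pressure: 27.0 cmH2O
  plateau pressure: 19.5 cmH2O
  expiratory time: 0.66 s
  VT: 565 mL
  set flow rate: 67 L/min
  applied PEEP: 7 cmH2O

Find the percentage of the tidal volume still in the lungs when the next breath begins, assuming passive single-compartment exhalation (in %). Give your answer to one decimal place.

11.4

Flow: 67 L/min ÷ 60 = 1.1167 L/s.
R = (PIP − Pplat)/V̇ = (27.0 − 19.5) / 1.1167 = 7.5/1.1167 = 6.716 cmH2O·s/L.
C = Vt/(Pplat − PEEP) = 565.0 / (19.5 − 7) = 565.0/12.5 = 45.2 mL/cmH2O.
τ = R × C = 6.716 × 0.0452 L/cmH2O = 0.3036 s.
Fraction remaining at end-expiration = e^(−Te/τ) = e^(−0.66/0.3036) = 0.1137 → 11.37%.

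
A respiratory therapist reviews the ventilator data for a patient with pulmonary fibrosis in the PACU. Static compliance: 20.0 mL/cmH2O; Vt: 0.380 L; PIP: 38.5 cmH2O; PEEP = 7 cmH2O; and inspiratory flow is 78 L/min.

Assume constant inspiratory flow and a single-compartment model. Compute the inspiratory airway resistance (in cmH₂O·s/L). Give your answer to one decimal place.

9.6

Flow: 78 L/min ÷ 60 = 1.3 L/s.
Equation of motion (constant flow): PIP = Vt/C + R·V̇ + PEEP.
R·V̇ = PIP − Vt/C − PEEP = 38.5 − 380/20.0 − 7 = 38.5 − 19.0 − 7 = 12.5 cmH2O.
R = 12.5 / 1.3 = 9.615 cmH2O·s/L.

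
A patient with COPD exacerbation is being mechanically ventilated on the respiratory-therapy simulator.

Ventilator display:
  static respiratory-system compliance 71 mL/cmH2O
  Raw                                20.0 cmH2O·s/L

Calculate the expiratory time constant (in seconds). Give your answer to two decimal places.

1.42

τ = R × C = 20.0 × 71 mL/cmH2O = 20.0 × 0.071 L/cmH2O = 1.42 s.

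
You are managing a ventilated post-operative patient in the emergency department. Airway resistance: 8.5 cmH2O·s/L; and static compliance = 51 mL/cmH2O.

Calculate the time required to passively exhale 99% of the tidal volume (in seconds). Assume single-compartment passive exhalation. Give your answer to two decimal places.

2.00

τ = R × C = 8.5 × 51 mL/cmH2O = 8.5 × 0.051 L/cmH2O = 0.4335 s.
Exhaled fraction f = 1 − e^(−t/τ) → t = −τ·ln(1 − f) = −0.4335·ln(0.01) = 1.996 s.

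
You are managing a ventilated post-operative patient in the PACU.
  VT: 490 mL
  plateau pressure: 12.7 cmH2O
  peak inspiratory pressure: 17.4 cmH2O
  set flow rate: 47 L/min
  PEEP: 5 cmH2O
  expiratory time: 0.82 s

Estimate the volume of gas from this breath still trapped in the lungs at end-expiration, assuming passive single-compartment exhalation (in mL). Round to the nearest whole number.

Flow: 47 L/min ÷ 60 = 0.7833 L/s.
R = (PIP − Pplat)/V̇ = (17.4 − 12.7) / 0.7833 = 4.7/0.7833 = 6.0 cmH2O·s/L.
C = Vt/(Pplat − PEEP) = 490.0 / (12.7 − 5) = 490.0/7.7 = 63.636 mL/cmH2O.
τ = R × C = 6.0 × 0.06364 L/cmH2O = 0.3818 s.
Fraction remaining = e^(−Te/τ) = e^(−0.82/0.3818) = 0.1167.
Trapped volume = 490.0 × 0.1167 = 57.183 mL.

57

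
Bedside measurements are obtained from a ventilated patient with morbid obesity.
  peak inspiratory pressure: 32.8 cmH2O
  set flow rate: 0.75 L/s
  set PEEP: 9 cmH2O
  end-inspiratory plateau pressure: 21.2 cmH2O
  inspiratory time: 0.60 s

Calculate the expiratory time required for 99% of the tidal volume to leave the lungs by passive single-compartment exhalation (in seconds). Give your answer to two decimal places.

2.63

Vt = flow × Ti = 0.75 L/s × 0.60 s × 1000 mL/L = 450.0 mL.
R = (PIP − Pplat)/V̇ = (32.8 − 21.2) / 0.75 = 11.6/0.75 = 15.467 cmH2O·s/L.
C = Vt/(Pplat − PEEP) = 450.0 / (21.2 − 9) = 450.0/12.2 = 36.885 mL/cmH2O.
τ = R × C = 15.467 × 0.03689 L/cmH2O = 0.5706 s.
t = −τ·ln(1 − 0.99) = −0.5706·ln(0.01) = 2.628 s.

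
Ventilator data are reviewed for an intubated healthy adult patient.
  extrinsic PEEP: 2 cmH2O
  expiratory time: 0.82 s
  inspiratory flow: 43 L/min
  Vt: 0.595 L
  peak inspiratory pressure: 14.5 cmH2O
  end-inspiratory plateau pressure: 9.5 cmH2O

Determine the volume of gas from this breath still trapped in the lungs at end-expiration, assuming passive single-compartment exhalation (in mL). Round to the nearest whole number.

135

Flow: 43 L/min ÷ 60 = 0.7167 L/s.
R = (PIP − Pplat)/V̇ = (14.5 − 9.5) / 0.7167 = 5.0/0.7167 = 6.976 cmH2O·s/L.
C = Vt/(Pplat − PEEP) = 595.0 / (9.5 − 2) = 595.0/7.5 = 79.333 mL/cmH2O.
τ = R × C = 6.976 × 0.07933 L/cmH2O = 0.5534 s.
Fraction remaining = e^(−Te/τ) = e^(−0.82/0.5534) = 0.2272.
Trapped volume = 595.0 × 0.2272 = 135.18 mL.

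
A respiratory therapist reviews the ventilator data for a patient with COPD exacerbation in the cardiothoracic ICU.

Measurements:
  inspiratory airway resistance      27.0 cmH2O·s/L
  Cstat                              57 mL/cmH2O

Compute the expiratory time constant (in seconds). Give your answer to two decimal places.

τ = R × C = 27.0 × 57 mL/cmH2O = 27.0 × 0.057 L/cmH2O = 1.539 s.

1.54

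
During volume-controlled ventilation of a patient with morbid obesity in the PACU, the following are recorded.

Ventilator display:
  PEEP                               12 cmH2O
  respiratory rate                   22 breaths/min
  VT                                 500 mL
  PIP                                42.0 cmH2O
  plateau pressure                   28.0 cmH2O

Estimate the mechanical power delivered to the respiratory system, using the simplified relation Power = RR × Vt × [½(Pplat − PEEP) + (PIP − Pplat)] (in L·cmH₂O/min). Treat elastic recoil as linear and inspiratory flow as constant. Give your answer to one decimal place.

242.0

Per-breath work = Vt × [½(Pplat−PEEP) + (PIP−Pplat)] = 0.500 × [0.5×16.0 + 14.0] = 0.500 × 22.0 = 11.0 L·cmH2O.
Power = 22 × 11.0 = 242.0 L·cmH2O/min.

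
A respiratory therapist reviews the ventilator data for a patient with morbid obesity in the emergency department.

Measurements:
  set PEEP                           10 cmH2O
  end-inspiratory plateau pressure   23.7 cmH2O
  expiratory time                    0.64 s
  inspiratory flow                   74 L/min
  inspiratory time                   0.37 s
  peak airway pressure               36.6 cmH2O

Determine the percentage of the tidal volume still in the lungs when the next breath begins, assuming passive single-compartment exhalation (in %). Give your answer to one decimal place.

15.9

Flow: 74 L/min ÷ 60 = 1.2333 L/s.
Vt = flow × Ti = 1.2333 L/s × 0.37 s × 1000 mL/L = 456.32 mL.
R = (PIP − Pplat)/V̇ = (36.6 − 23.7) / 1.2333 = 12.9/1.2333 = 10.46 cmH2O·s/L.
C = Vt/(Pplat − PEEP) = 456.32 / (23.7 − 10) = 456.32/13.7 = 33.308 mL/cmH2O.
τ = R × C = 10.46 × 0.03331 L/cmH2O = 0.3484 s.
Fraction remaining at end-expiration = e^(−Te/τ) = e^(−0.64/0.3484) = 0.1593 → 15.93%.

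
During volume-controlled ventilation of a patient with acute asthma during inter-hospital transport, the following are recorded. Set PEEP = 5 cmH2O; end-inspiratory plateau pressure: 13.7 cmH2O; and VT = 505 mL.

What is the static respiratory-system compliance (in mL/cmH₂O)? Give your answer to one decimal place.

58.0

Cstat = Vt / (Pplat − PEEP) = 505 / (13.7 − 5) = 505 / 8.7 = 58.046 mL/cmH2O.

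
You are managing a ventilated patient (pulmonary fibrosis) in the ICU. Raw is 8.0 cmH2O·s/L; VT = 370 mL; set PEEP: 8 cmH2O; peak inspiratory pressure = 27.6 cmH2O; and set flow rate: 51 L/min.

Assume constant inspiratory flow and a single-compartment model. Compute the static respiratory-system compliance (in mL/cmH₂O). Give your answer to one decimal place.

28.9

Flow: 51 L/min ÷ 60 = 0.85 L/s.
Equation of motion (constant flow): PIP = Vt/C + R·V̇ + PEEP.
Vt/C = PIP − R·V̇ − PEEP = 27.6 − 8.0×0.85 − 8 = 27.6 − 6.8 − 8 = 12.8 cmH2O.
C = Vt / 12.8 = 370 / 12.8 = 28.906 mL/cmH2O.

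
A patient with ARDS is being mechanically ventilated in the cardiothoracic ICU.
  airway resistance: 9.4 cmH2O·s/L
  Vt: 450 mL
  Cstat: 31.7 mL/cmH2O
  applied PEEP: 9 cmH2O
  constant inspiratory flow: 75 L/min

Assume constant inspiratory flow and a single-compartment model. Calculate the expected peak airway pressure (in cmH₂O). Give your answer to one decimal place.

Flow: 75 L/min ÷ 60 = 1.25 L/s.
Equation of motion (constant flow): PIP = Vt/C + R·V̇ + PEEP.
PIP = 450/31.7 + 9.4×1.25 + 9 = 14.196 + 11.75 + 9 = 34.946 cmH2O.

34.9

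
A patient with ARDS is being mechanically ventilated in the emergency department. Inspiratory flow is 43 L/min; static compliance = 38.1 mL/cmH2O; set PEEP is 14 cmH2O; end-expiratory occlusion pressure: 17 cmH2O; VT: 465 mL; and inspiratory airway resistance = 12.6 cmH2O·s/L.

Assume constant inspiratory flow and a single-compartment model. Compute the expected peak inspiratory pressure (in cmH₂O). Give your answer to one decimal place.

38.2

Flow: 43 L/min ÷ 60 = 0.7167 L/s.
Total PEEP = 17 cmH2O (set 14 + intrinsic 3); this is the baseline alveolar pressure.
Equation of motion (constant flow): PIP = Vt/C + R·V̇ + PEEP.
PIP = 465/38.1 + 12.6×0.7167 + 17 = 12.205 + 9.03 + 17 = 38.235 cmH2O.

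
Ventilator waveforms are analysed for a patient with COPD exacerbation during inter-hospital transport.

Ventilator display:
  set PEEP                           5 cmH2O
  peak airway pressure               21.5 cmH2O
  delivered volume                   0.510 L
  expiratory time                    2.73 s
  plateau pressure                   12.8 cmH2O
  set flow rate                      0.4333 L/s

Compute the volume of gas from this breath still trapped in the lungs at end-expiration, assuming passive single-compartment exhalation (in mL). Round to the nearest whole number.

R = (PIP − Pplat)/V̇ = (21.5 − 12.8) / 0.4333 = 8.7/0.4333 = 20.078 cmH2O·s/L.
C = Vt/(Pplat − PEEP) = 510.0 / (12.8 − 5) = 510.0/7.8 = 65.385 mL/cmH2O.
τ = R × C = 20.078 × 0.06539 L/cmH2O = 1.313 s.
Fraction remaining = e^(−Te/τ) = e^(−2.73/1.313) = 0.125.
Trapped volume = 510.0 × 0.125 = 63.75 mL.

64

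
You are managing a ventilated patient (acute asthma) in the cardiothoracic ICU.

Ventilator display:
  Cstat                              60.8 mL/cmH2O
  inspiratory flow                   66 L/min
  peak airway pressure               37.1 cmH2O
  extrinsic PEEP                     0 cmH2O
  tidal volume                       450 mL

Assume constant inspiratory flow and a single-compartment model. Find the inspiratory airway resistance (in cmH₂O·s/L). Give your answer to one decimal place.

Flow: 66 L/min ÷ 60 = 1.1 L/s.
Equation of motion (constant flow): PIP = Vt/C + R·V̇ + PEEP.
R·V̇ = PIP − Vt/C − PEEP = 37.1 − 450/60.8 − 0 = 37.1 − 7.401 − 0 = 29.699 cmH2O.
R = 29.699 / 1.1 = 26.999 cmH2O·s/L.

27.0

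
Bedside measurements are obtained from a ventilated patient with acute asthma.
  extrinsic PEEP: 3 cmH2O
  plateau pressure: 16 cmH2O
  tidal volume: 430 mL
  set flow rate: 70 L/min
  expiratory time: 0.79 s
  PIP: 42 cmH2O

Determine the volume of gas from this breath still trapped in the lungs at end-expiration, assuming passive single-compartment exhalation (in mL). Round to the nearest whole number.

147

Flow: 70 L/min ÷ 60 = 1.1667 L/s.
R = (PIP − Pplat)/V̇ = (42 − 16) / 1.1667 = 26.0/1.1667 = 22.285 cmH2O·s/L.
C = Vt/(Pplat − PEEP) = 430.0 / (16 − 3) = 430.0/13.0 = 33.077 mL/cmH2O.
τ = R × C = 22.285 × 0.03308 L/cmH2O = 0.7372 s.
Fraction remaining = e^(−Te/τ) = e^(−0.79/0.7372) = 0.3425.
Trapped volume = 430.0 × 0.3425 = 147.28 mL.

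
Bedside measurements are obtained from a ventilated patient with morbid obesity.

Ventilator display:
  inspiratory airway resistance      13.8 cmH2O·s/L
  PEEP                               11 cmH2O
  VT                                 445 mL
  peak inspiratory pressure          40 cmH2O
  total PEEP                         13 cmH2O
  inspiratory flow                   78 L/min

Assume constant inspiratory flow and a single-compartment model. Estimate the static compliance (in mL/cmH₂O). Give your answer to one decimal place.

Flow: 78 L/min ÷ 60 = 1.3 L/s.
Total PEEP = 13 cmH2O (set 11 + intrinsic 2); this is the baseline alveolar pressure.
Equation of motion (constant flow): PIP = Vt/C + R·V̇ + PEEP.
Vt/C = PIP − R·V̇ − PEEP = 40 − 13.8×1.3 − 13 = 40 − 17.94 − 13 = 9.06 cmH2O.
C = Vt / 9.06 = 445 / 9.06 = 49.117 mL/cmH2O.

49.1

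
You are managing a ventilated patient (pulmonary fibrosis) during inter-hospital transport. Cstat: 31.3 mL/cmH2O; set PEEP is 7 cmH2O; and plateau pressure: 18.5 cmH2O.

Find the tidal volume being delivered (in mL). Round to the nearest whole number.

Vt = Cstat × (Pplat − PEEP) = 31.3 × (18.5 − 7) = 31.3 × 11.5 = 359.95 mL.

360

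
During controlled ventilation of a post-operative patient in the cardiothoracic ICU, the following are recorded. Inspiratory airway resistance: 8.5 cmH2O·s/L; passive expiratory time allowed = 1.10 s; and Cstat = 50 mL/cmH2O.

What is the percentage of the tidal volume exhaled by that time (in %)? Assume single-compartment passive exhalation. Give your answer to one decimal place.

92.5

τ = R × C = 8.5 × 50 mL/cmH2O = 8.5 × 0.050 L/cmH2O = 0.425 s.
Passive exhalation: V(t)/V₀ = e^(−t/τ) = e^(−1.10/0.425) = 0.07515.
Fraction exhaled = 1 − 0.07515 = 0.9249 → 92.49%.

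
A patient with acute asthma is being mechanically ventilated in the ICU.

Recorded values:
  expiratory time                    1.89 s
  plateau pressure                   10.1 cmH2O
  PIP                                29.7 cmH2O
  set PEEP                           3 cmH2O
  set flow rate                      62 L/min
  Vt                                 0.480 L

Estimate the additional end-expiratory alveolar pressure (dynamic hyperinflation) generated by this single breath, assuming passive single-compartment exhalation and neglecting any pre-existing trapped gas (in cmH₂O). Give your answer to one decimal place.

1.6

Flow: 62 L/min ÷ 60 = 1.0333 L/s.
R = (PIP − Pplat)/V̇ = (29.7 − 10.1) / 1.0333 = 19.6/1.0333 = 18.968 cmH2O·s/L.
C = Vt/(Pplat − PEEP) = 480.0 / (10.1 − 3) = 480.0/7.1 = 67.606 mL/cmH2O.
τ = R × C = 18.968 × 0.06761 L/cmH2O = 1.282 s.
Fraction remaining = e^(−Te/τ) = e^(−1.89/1.282) = 0.2289; trapped volume = 480.0 × 0.2289 = 109.87 mL.
Additional alveolar pressure from trapping ≈ V_trapped / C = 109.87 / 67.606 = 1.625 cmH2O.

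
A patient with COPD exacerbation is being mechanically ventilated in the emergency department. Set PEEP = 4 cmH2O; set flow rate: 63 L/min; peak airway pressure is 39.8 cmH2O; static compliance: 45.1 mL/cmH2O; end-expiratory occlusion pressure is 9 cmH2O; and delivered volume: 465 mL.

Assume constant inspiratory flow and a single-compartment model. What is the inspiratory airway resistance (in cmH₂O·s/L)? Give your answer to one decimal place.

19.5

Flow: 63 L/min ÷ 60 = 1.05 L/s.
Total PEEP = 9 cmH2O (set 4 + intrinsic 5); this is the baseline alveolar pressure.
Equation of motion (constant flow): PIP = Vt/C + R·V̇ + PEEP.
R·V̇ = PIP − Vt/C − PEEP = 39.8 − 465/45.1 − 9 = 39.8 − 10.31 − 9 = 20.49 cmH2O.
R = 20.49 / 1.05 = 19.514 cmH2O·s/L.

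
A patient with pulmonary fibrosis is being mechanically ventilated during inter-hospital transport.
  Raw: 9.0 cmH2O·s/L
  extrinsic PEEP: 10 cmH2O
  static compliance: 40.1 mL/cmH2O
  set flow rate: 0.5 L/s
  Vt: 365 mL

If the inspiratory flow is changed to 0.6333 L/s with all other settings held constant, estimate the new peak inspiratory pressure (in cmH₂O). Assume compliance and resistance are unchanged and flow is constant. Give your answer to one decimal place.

PIP = Vt/C + R·V̇ + PEEP (constant-flow equation of motion).
Only the resistive term changes: ΔPIP = R × ΔV̇ = 9.0 × (0.6333 − 0.5) = 9.0 × 0.1333 = 1.2 cmH2O.
Original PIP = 365/40.1 + 9.0×0.5 + 10 = 23.602 cmH2O; new PIP = 23.602 + (1.2) = 24.802 cmH2O.

24.8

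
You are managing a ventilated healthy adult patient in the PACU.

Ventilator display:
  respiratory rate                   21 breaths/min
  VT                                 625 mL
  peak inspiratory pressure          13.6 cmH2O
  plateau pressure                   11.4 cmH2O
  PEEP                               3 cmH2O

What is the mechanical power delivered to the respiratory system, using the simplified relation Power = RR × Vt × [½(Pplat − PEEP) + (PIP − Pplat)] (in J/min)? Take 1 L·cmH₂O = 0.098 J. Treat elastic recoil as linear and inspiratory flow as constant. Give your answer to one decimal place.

8.2

Per-breath work = Vt × [½(Pplat−PEEP) + (PIP−Pplat)] = 0.625 × [0.5×8.4 + 2.2] = 0.625 × 6.4 = 4.0 L·cmH2O.
Power = 21 × 4.0 = 84.0 L·cmH2O/min.
× 0.098 J/(L·cmH2O) → 8.232 J/min.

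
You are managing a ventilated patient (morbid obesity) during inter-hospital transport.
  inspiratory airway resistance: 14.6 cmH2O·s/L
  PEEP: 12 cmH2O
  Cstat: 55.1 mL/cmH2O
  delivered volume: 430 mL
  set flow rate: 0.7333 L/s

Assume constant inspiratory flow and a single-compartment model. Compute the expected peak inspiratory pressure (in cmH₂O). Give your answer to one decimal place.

30.5

Equation of motion (constant flow): PIP = Vt/C + R·V̇ + PEEP.
PIP = 430/55.1 + 14.6×0.7333 + 12 = 7.804 + 10.706 + 12 = 30.51 cmH2O.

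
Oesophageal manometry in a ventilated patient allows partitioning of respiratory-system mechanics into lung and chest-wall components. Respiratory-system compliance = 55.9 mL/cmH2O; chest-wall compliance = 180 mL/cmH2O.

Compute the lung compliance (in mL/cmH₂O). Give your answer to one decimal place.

81.1

1/CL = 1/Crs − 1/Ccw.
1/CL = 1/55.9 − 1/180 = 0.01233.
CL = 81.103 mL/cmH2O.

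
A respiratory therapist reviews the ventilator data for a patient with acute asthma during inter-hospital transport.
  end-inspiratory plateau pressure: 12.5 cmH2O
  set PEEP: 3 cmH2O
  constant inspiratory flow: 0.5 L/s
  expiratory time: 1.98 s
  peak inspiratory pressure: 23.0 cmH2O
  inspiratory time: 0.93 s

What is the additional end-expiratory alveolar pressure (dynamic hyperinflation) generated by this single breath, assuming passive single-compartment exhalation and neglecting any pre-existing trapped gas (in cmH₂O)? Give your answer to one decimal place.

1.4

Vt = flow × Ti = 0.5 L/s × 0.93 s × 1000 mL/L = 465.0 mL.
R = (PIP − Pplat)/V̇ = (23.0 − 12.5) / 0.5 = 10.5/0.5 = 21.0 cmH2O·s/L.
C = Vt/(Pplat − PEEP) = 465.0 / (12.5 − 3) = 465.0/9.5 = 48.947 mL/cmH2O.
τ = R × C = 21.0 × 0.04895 L/cmH2O = 1.028 s.
Fraction remaining = e^(−Te/τ) = e^(−1.98/1.028) = 0.1457; trapped volume = 465.0 × 0.1457 = 67.751 mL.
Additional alveolar pressure from trapping ≈ V_trapped / C = 67.751 / 48.947 = 1.384 cmH2O.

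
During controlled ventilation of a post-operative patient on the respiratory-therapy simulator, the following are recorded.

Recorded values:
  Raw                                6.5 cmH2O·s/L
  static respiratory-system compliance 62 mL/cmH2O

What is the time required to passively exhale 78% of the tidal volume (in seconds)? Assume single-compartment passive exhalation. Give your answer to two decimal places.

τ = R × C = 6.5 × 62 mL/cmH2O = 6.5 × 0.062 L/cmH2O = 0.403 s.
Exhaled fraction f = 1 − e^(−t/τ) → t = −τ·ln(1 − f) = −0.403·ln(0.22) = 0.6102 s.

0.61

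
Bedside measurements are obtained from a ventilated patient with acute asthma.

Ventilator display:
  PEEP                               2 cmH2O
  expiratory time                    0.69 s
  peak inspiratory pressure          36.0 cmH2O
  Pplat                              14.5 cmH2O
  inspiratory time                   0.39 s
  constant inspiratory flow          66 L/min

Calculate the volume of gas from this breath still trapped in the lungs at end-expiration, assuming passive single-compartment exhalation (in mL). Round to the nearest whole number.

153

Flow: 66 L/min ÷ 60 = 1.1 L/s.
Vt = flow × Ti = 1.1 L/s × 0.39 s × 1000 mL/L = 429.0 mL.
R = (PIP − Pplat)/V̇ = (36.0 − 14.5) / 1.1 = 21.5/1.1 = 19.545 cmH2O·s/L.
C = Vt/(Pplat − PEEP) = 429.0 / (14.5 − 2) = 429.0/12.5 = 34.32 mL/cmH2O.
τ = R × C = 19.545 × 0.03432 L/cmH2O = 0.6708 s.
Fraction remaining = e^(−Te/τ) = e^(−0.69/0.6708) = 0.3575.
Trapped volume = 429.0 × 0.3575 = 153.37 mL.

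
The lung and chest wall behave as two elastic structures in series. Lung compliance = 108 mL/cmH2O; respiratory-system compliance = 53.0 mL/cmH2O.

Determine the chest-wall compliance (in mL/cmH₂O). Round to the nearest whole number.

104

1/Ccw = 1/Crs − 1/CL.
1/Ccw = 1/53.0 − 1/108 = 0.009609.
Ccw = 104.07 mL/cmH2O.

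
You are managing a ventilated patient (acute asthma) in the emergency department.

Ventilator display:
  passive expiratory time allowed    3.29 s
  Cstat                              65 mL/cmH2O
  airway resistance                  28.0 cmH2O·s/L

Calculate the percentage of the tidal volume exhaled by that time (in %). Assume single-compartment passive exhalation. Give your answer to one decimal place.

83.6

τ = R × C = 28.0 × 65 mL/cmH2O = 28.0 × 0.065 L/cmH2O = 1.82 s.
Passive exhalation: V(t)/V₀ = e^(−t/τ) = e^(−3.29/1.82) = 0.164.
Fraction exhaled = 1 − 0.164 = 0.836 → 83.6%.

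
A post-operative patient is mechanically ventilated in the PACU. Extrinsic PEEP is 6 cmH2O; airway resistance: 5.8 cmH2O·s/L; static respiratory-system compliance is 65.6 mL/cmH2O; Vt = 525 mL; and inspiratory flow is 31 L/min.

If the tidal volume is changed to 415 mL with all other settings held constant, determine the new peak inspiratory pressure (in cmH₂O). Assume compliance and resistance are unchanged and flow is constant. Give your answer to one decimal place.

15.3

Flow: 31 L/min ÷ 60 = 0.5167 L/s.
PIP = Vt/C + R·V̇ + PEEP (constant-flow equation of motion).
Only the elastic term changes: ΔPIP = ΔVt / C = (415 − 525) / 65.6 = -1.677 cmH2O.
Original PIP = 525/65.6 + 5.8×0.5167 + 6 = 17.0 cmH2O; new PIP = 17.0 + (-1.677) = 15.323 cmH2O.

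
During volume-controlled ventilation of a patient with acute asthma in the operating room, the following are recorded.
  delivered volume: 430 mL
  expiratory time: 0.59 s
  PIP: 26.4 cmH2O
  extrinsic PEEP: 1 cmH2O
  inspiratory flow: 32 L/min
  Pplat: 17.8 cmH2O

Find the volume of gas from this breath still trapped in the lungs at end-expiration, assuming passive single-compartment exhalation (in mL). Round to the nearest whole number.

Flow: 32 L/min ÷ 60 = 0.5333 L/s.
R = (PIP − Pplat)/V̇ = (26.4 − 17.8) / 0.5333 = 8.6/0.5333 = 16.126 cmH2O·s/L.
C = Vt/(Pplat − PEEP) = 430.0 / (17.8 − 1) = 430.0/16.8 = 25.595 mL/cmH2O.
τ = R × C = 16.126 × 0.0256 L/cmH2O = 0.4128 s.
Fraction remaining = e^(−Te/τ) = e^(−0.59/0.4128) = 0.2395.
Trapped volume = 430.0 × 0.2395 = 102.99 mL.

103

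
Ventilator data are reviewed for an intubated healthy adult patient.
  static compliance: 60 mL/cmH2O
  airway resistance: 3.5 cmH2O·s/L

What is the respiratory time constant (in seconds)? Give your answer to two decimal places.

τ = R × C = 3.5 × 60 mL/cmH2O = 3.5 × 0.060 L/cmH2O = 0.21 s.

0.21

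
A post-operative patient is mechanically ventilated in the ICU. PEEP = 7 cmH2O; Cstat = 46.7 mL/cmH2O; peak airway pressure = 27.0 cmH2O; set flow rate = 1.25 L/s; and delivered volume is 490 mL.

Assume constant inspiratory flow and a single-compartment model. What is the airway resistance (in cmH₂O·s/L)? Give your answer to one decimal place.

Equation of motion (constant flow): PIP = Vt/C + R·V̇ + PEEP.
R·V̇ = PIP − Vt/C − PEEP = 27.0 − 490/46.7 − 7 = 27.0 − 10.493 − 7 = 9.507 cmH2O.
R = 9.507 / 1.25 = 7.606 cmH2O·s/L.

7.6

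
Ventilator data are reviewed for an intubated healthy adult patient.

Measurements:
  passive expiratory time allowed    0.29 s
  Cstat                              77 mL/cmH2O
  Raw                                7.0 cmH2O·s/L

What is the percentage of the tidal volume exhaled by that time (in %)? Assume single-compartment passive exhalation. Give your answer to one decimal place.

41.6

τ = R × C = 7.0 × 77 mL/cmH2O = 7.0 × 0.077 L/cmH2O = 0.539 s.
Passive exhalation: V(t)/V₀ = e^(−t/τ) = e^(−0.29/0.539) = 0.5839.
Fraction exhaled = 1 − 0.5839 = 0.4161 → 41.61%.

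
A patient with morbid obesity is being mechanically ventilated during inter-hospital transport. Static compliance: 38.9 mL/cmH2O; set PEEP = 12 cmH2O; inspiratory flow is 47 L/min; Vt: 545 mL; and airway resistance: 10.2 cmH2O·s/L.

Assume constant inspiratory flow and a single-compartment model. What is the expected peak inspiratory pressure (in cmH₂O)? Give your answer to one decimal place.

34.0

Flow: 47 L/min ÷ 60 = 0.7833 L/s.
Equation of motion (constant flow): PIP = Vt/C + R·V̇ + PEEP.
PIP = 545/38.9 + 10.2×0.7833 + 12 = 14.01 + 7.99 + 12 = 34.0 cmH2O.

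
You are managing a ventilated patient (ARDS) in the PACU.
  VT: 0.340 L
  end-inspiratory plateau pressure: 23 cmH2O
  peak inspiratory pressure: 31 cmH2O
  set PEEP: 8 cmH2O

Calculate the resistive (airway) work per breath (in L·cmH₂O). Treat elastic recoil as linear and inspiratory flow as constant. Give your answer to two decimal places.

With constant inspiratory flow the resistive pressure is constant at PIP − Pplat = 31 − 23 = 8.0 cmH2O, so resistive work = 8.0 × 0.340 = 2.72 L·cmH2O.

2.72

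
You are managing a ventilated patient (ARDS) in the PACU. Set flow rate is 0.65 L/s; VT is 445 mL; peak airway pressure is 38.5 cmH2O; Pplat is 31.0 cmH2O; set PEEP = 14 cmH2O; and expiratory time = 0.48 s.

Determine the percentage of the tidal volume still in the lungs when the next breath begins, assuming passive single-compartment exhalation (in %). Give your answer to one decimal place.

20.4

R = (PIP − Pplat)/V̇ = (38.5 − 31.0) / 0.65 = 7.5/0.65 = 11.538 cmH2O·s/L.
C = Vt/(Pplat − PEEP) = 445.0 / (31.0 − 14) = 445.0/17.0 = 26.176 mL/cmH2O.
τ = R × C = 11.538 × 0.02618 L/cmH2O = 0.3021 s.
Fraction remaining at end-expiration = e^(−Te/τ) = e^(−0.48/0.3021) = 0.2042 → 20.42%.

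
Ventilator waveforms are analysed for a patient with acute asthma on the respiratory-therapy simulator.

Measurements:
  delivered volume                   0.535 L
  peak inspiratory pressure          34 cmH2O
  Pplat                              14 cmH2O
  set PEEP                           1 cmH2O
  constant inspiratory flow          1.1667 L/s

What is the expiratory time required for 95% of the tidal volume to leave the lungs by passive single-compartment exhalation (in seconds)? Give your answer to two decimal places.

R = (PIP − Pplat)/V̇ = (34 − 14) / 1.1667 = 20.0/1.1667 = 17.142 cmH2O·s/L.
C = Vt/(Pplat − PEEP) = 535.0 / (14 − 1) = 535.0/13.0 = 41.154 mL/cmH2O.
τ = R × C = 17.142 × 0.04115 L/cmH2O = 0.7054 s.
t = −τ·ln(1 − 0.95) = −0.7054·ln(0.05) = 2.113 s.

2.11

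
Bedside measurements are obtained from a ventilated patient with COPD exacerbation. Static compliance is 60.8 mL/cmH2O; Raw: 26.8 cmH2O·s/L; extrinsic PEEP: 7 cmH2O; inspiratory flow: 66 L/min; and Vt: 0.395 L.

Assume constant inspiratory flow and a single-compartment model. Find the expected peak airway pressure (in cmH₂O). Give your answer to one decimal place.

43.0

Flow: 66 L/min ÷ 60 = 1.1 L/s.
Equation of motion (constant flow): PIP = Vt/C + R·V̇ + PEEP.
PIP = 395/60.8 + 26.8×1.1 + 7 = 6.497 + 29.48 + 7 = 42.977 cmH2O.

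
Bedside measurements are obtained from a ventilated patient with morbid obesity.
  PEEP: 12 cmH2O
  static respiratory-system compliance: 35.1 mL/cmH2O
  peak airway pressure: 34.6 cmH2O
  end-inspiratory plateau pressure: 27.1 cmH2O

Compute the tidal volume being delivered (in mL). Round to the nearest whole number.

530

Vt = Cstat × (Pplat − PEEP) = 35.1 × (27.1 − 12) = 35.1 × 15.1 = 530.01 mL.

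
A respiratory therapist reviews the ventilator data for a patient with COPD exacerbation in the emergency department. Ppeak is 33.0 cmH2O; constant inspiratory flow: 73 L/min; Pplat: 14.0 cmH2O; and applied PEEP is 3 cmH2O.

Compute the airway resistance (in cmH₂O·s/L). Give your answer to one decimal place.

Flow: 73 L/min ÷ 60 = 1.2167 L/s.
Raw = (PIP − Pplat) / flow = (33.0 − 14.0) / 1.2167 = 19.0 / 1.2167 = 15.616 cmH2O·s/L.

15.6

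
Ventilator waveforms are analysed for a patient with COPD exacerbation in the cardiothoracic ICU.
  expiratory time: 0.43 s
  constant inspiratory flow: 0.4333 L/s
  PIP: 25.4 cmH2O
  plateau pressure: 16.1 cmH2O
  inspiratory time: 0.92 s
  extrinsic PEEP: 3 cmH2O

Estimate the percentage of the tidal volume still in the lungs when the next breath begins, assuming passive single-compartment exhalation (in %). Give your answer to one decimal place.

Vt = flow × Ti = 0.4333 L/s × 0.92 s × 1000 mL/L = 398.64 mL.
R = (PIP − Pplat)/V̇ = (25.4 − 16.1) / 0.4333 = 9.3/0.4333 = 21.463 cmH2O·s/L.
C = Vt/(Pplat − PEEP) = 398.64 / (16.1 − 3) = 398.64/13.1 = 30.431 mL/cmH2O.
τ = R × C = 21.463 × 0.03043 L/cmH2O = 0.6531 s.
Fraction remaining at end-expiration = e^(−Te/τ) = e^(−0.43/0.6531) = 0.5177 → 51.77%.

51.8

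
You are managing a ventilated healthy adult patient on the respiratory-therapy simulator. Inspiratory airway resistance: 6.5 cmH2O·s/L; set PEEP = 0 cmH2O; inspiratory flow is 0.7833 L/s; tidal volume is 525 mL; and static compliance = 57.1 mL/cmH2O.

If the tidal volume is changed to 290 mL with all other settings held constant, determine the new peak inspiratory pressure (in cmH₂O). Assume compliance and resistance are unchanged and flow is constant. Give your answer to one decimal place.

10.2

PIP = Vt/C + R·V̇ + PEEP (constant-flow equation of motion).
Only the elastic term changes: ΔPIP = ΔVt / C = (290 − 525) / 57.1 = -4.116 cmH2O.
Original PIP = 525/57.1 + 6.5×0.7833 + 0 = 14.286 cmH2O; new PIP = 14.286 + (-4.116) = 10.17 cmH2O.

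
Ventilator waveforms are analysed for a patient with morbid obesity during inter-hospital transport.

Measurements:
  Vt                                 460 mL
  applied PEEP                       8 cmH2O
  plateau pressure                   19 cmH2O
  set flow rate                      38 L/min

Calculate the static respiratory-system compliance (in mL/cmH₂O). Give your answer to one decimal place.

41.8

Cstat = Vt / (Pplat − PEEP) = 460 / (19 − 8) = 460 / 11.0 = 41.818 mL/cmH2O.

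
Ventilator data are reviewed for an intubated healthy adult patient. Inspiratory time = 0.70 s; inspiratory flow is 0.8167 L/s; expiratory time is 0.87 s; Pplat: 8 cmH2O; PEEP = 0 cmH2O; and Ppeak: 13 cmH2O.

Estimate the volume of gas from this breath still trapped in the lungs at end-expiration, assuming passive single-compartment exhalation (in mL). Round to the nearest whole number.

Vt = flow × Ti = 0.8167 L/s × 0.70 s × 1000 mL/L = 571.69 mL.
R = (PIP − Pplat)/V̇ = (13 − 8) / 0.8167 = 5.0/0.8167 = 6.122 cmH2O·s/L.
C = Vt/(Pplat − PEEP) = 571.69 / (8 − 0) = 571.69/8.0 = 71.461 mL/cmH2O.
τ = R × C = 6.122 × 0.07146 L/cmH2O = 0.4375 s.
Fraction remaining = e^(−Te/τ) = e^(−0.87/0.4375) = 0.1369.
Trapped volume = 571.69 × 0.1369 = 78.264 mL.

78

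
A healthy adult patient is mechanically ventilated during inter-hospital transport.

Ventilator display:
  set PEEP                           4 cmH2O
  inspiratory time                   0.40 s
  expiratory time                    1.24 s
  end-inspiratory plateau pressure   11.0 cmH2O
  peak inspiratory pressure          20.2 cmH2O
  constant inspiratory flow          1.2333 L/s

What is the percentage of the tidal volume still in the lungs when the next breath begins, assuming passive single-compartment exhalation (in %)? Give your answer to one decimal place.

Vt = flow × Ti = 1.2333 L/s × 0.40 s × 1000 mL/L = 493.32 mL.
R = (PIP − Pplat)/V̇ = (20.2 − 11.0) / 1.2333 = 9.2/1.2333 = 7.46 cmH2O·s/L.
C = Vt/(Pplat − PEEP) = 493.32 / (11.0 − 4) = 493.32/7.0 = 70.474 mL/cmH2O.
τ = R × C = 7.46 × 0.07047 L/cmH2O = 0.5257 s.
Fraction remaining at end-expiration = e^(−Te/τ) = e^(−1.24/0.5257) = 0.09454 → 9.454%.

9.5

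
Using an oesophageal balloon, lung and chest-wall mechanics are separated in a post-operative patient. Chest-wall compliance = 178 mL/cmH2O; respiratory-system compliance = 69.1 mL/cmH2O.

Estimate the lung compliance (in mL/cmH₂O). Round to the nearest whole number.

113

1/CL = 1/Crs − 1/Ccw.
1/CL = 1/69.1 − 1/178 = 0.008854.
CL = 112.94 mL/cmH2O.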